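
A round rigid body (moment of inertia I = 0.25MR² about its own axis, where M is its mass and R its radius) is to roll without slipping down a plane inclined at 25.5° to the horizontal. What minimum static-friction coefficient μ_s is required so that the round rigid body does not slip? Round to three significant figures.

Here I = 0.25MR², so the shape factor k = I/(MR²) = 0.25.
Newton's second law down the slope: Mg sinθ − f = Ma. The torque equation fR = Iα (with α = a/R) gives f = kMa.
These give a = g sinθ/(1+k) and the required friction f = kMg sinθ/(1+k).
With N = Mg cosθ, the no-slip condition f ≤ μN gives μ_min = f/N = k tanθ/(1+k).
μ_min = 0.25 × tan25.5° / 1.25 ≈ 0.0954.

μ_min ≈ 0.0954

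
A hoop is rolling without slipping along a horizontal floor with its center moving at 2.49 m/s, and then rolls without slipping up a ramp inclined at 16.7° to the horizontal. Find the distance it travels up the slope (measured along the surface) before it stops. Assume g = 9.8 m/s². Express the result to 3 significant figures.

d ≈ 2.20 m

The moment of inertia is MR², giving k ≡ I/(MR²) = 1.
Since it rolls without slipping, ω = v/R and KE = ½Mv² + ½Iω² = ½(1+k)Mv² = Mv².
Setting this equal to Mgh gives the vertical rise h = (1+k)v₀²/(2g) = 2×2.49²/(2×9.8) = 0.6327 m.
Along the incline, d = h/sinθ = 0.6327/sin16.7° ≈ 2.20 m.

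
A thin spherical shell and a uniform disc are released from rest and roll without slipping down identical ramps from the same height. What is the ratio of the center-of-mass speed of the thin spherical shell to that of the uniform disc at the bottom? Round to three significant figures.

v_ratio ≈ 0.949

Each satisfies Mgh = ½(1+k)Mv² with k = I/(MR²), so v ∝ 1/√(1+k).
For the thin spherical shell k = 2/3; for the uniform disc k = 0.5.
v₁/v₂ = √((1+k₂)/(1+k₁)) = √(1.5/1.667) ≈ 0.949.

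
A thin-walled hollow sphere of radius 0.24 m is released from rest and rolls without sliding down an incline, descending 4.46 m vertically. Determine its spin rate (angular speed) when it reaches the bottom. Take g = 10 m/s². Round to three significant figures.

For this body I = (2/3)MR², i.e. k = I/(MR²) = 2/3.
Since it rolls without slipping, ω = v/R and KE = ½Mv² + ½Iω² = ½(1+k)Mv² = (5/6)Mv².
Energy conservation Mgh = ½(1+k)Mv² gives v = √(2gh/(1+k)) = √(2 × 10 × 4.46 / 1.667) = 7.316 m/s.
Then ω = v/R = 7.316 / 0.24 ≈ 30.5 rad/s.

ω ≈ 30.5 rad/s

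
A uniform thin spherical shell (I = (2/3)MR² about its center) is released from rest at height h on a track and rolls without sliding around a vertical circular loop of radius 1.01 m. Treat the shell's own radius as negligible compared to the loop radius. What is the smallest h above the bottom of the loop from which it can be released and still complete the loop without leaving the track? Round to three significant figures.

For this body I = (2/3)MR², i.e. k = I/(MR²) = 2/3.
At the top of the loop, the minimum-contact condition is Mg = Mv_top²/r, so v_top² = gr.
With ω = v/R, the kinetic energy at speed v is ½(1+k)Mv² = (5/6)Mv².
Energy conservation from release (height h) to the top (height 2r): Mgh = Mg(2r) + (5/6)M·gr.
Thus h_min = 2r + (1+k)r/2 = r(2 + 1.667/2) = 1.01 × 2.833 ≈ 2.86 m.

h_min ≈ 2.86 m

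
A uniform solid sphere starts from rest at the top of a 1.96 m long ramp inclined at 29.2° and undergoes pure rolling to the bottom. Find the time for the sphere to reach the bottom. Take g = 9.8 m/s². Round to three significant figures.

With I = (2/5)MR², the ratio k = I/(MR²) is 0.4.
Translational: Mg sinθ − f = Ma. Rotational about the CM: fR = Iα = kMRa, so f = kMa.
Hence a = g sinθ/(1+k) = 9.8×sin29.2°/1.4 = 3.415 m/s².
With constant a from rest, t = √(2L/a) = √(2·1.96/3.415) ≈ 1.07 s.

t ≈ 1.07 s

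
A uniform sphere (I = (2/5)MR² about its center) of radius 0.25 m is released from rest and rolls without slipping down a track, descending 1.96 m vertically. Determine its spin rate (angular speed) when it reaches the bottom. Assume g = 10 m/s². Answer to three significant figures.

ω ≈ 21.2 rad/s

Here I = (2/5)MR², so the shape factor k = I/(MR²) = 0.4.
Pure rolling means v = ωR; then KE = ½Mv² + ½I(v/R)² = ½(1+k)Mv² = (7/10)Mv².
Energy conservation Mgh = ½(1+k)Mv² gives v = √(2gh/(1+k)) = √(2 × 10 × 1.96 / 1.4) = 5.292 m/s.
Then ω = v/R = 5.292 / 0.25 ≈ 21.2 rad/s.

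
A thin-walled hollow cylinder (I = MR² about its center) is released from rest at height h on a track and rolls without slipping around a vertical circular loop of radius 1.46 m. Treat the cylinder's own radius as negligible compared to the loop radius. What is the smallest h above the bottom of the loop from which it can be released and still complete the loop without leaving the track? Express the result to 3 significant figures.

Here I = MR², so the shape factor k = I/(MR²) = 1.
At the top, contact is just lost when gravity alone supplies the centripetal force: Mg = Mv_top²/r, i.e. v_top² = gr.
With ω = v/R, the kinetic energy at speed v is ½(1+k)Mv² = Mv².
Energy conservation from release (height h) to the top (height 2r): Mgh = Mg(2r) + M·gr.
Thus h_min = 2r + (1+k)r/2 = r(2 + 2/2) = 1.46 × 3 ≈ 4.38 m.

h_min ≈ 4.38 m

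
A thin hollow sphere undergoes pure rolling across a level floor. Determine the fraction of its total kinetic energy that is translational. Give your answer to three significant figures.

Here I = (2/3)MR², so the shape factor k = I/(MR²) = 2/3.
With ω = v/R, KE_trans = ½Mv² and KE_rot = ½Iω² = ½kMv², so KE_total = ½(1+k)Mv².
The translational fraction is therefore 1/(1+k) = 1/1.667 ≈ 0.600.

fraction ≈ 0.600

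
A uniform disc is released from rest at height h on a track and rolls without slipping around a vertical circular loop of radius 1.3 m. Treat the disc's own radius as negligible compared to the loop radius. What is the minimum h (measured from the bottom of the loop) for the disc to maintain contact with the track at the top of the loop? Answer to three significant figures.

h_min ≈ 3.58 m

The moment of inertia is (1/2)MR², giving k ≡ I/(MR²) = 0.5.
At the top, contact is just lost when gravity alone supplies the centripetal force: Mg = Mv_top²/r, i.e. v_top² = gr.
With ω = v/R, the kinetic energy at speed v is ½(1+k)Mv² = (3/4)Mv².
Energy conservation from release (height h) to the top (height 2r): Mgh = Mg(2r) + (3/4)M·gr.
Thus h_min = 2r + (1+k)r/2 = r(2 + 1.5/2) = 1.3 × 2.75 ≈ 3.58 m.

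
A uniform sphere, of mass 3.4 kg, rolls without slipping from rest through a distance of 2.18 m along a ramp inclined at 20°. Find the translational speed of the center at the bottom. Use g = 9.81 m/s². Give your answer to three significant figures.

v ≈ 3.23 m/s

Here I = (2/5)MR², so the shape factor k = I/(MR²) = 0.4.
Rolling without slipping gives ω = v/R, so the total kinetic energy is ½Mv² + ½Iω² = ½(1+k)Mv² = (7/10)Mv².
The vertical drop is h = L sinθ = 2.18 × sin20° = 0.7456 m.
Setting Mgh = (7/10)Mv² gives v = √(2gh/(1+k)) = √(2·9.81·0.7456/1.4) ≈ 3.23 m/s.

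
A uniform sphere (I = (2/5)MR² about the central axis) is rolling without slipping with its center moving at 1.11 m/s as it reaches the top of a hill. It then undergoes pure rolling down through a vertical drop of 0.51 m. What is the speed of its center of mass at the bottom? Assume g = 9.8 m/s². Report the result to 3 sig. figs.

v ≈ 2.89 m/s

For this body I = (2/5)MR², i.e. k = I/(MR²) = 0.4.
Since it rolls without slipping, ω = v/R and KE = ½Mv² + ½Iω² = ½(1+k)Mv² = (7/10)Mv².
Conserving energy between top and bottom: (7/10)Mv² = (7/10)Mv₀² + Mgh, hence v² = v₀² + 2gh/(1+k).
v = √(1.11² + 2×9.8×0.51/1.4) = √8.372 ≈ 2.89 m/s.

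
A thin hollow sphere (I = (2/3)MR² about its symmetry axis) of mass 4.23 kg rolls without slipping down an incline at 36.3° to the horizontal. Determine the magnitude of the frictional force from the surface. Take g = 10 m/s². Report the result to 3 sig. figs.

f ≈ 10.0 N

The moment of inertia is (2/3)MR², giving k ≡ I/(MR²) = 2/3.
Translational: Mg sinθ − f = Ma. Rotational about the CM: fR = Iα = kMRa, so f = kMa.
Combining, a = g sinθ/(1+k) and f = kMa = kMg sinθ/(1+k).
f = (2/3) × 4.23 × 10 × sin36.3° / 1.667 ≈ 10.0 N.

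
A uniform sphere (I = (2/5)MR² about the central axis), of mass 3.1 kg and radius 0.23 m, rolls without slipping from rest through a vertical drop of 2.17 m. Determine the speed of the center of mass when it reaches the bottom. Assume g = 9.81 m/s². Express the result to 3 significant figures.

With I = (2/5)MR², the ratio k = I/(MR²) is 0.4.
Since it rolls without slipping, ω = v/R and KE = ½Mv² + ½Iω² = ½(1+k)Mv² = (7/10)Mv².
Setting Mgh = (7/10)Mv² gives v = √(2gh/(1+k)) = √(2·9.81·2.17/1.4) ≈ 5.51 m/s.

v ≈ 5.51 m/s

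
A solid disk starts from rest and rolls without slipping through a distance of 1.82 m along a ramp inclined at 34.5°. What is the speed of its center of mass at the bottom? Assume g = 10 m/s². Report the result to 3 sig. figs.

v ≈ 3.71 m/s

With I = (1/2)MR², the ratio k = I/(MR²) is 0.5.
Rolling without slipping gives ω = v/R, so the total kinetic energy is ½Mv² + ½Iω² = ½(1+k)Mv² = (3/4)Mv².
The vertical drop is h = L sinθ = 1.82 × sin34.5° = 1.031 m.
Setting Mgh = (3/4)Mv² gives v = √(2gh/(1+k)) = √(2·10·1.031/1.5) ≈ 3.71 m/s.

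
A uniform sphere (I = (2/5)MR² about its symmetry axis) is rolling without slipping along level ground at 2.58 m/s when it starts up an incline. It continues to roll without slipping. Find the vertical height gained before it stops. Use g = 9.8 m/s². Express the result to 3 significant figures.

h ≈ 0.475 m

Here I = (2/5)MR², so the shape factor k = I/(MR²) = 0.4.
Rolling without slipping gives ω = v/R, so the total kinetic energy is ½Mv² + ½Iω² = ½(1+k)Mv² = (7/10)Mv².
All of this converts to potential energy at the highest point: (7/10)Mv₀² = Mgh.
Thus h = (1+k)v₀²/(2g) = 1.4 × 2.58² / (2 × 9.8) ≈ 0.475 m.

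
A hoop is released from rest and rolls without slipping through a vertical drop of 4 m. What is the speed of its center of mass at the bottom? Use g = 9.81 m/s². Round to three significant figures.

For this body I = MR², i.e. k = I/(MR²) = 1.
The rolling condition ω = v/R makes the rotational term ½I(v/R)² = ½kMv², so KE_total = ½(1+k)Mv² = Mv².
Energy conservation: Mgh = Mv², so v = √(2gh/(1+k)) = √(2 × 9.81 × 4 / 2) ≈ 6.26 m/s.

v ≈ 6.26 m/s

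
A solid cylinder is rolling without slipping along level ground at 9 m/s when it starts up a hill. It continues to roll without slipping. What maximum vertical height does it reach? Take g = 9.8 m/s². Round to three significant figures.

The moment of inertia is (1/2)MR², giving k ≡ I/(MR²) = 0.5.
Rolling without slipping gives ω = v/R, so the total kinetic energy is ½Mv² + ½Iω² = ½(1+k)Mv² = (3/4)Mv².
At the top the kinetic energy is zero, so (3/4)Mv₀² = Mgh.
Thus h = (1+k)v₀²/(2g) = 1.5 × 9² / (2 × 9.8) ≈ 6.20 m.

h ≈ 6.20 m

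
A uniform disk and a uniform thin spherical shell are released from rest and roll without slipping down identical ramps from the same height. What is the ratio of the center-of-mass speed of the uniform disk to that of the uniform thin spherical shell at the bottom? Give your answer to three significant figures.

Each satisfies Mgh = ½(1+k)Mv² with k = I/(MR²), so v ∝ 1/√(1+k).
For the uniform disk k = 0.5; for the uniform thin spherical shell k = 2/3.
v₁/v₂ = √((1+k₂)/(1+k₁)) = √(1.667/1.5) ≈ 1.05.

v_ratio ≈ 1.05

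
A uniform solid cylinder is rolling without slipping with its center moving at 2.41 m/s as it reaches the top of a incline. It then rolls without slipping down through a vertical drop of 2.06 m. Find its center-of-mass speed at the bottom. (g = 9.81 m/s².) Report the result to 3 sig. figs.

v ≈ 5.72 m/s

For this body I = (1/2)MR², i.e. k = I/(MR²) = 0.5.
Since it rolls without slipping, ω = v/R and KE = ½Mv² + ½Iω² = ½(1+k)Mv² = (3/4)Mv².
Energy conservation: (3/4)Mv₀² + Mgh = (3/4)Mv², so v² = v₀² + 2gh/(1+k).
v = √(2.41² + 2×9.81×2.06/1.5) = √32.75 ≈ 5.72 m/s.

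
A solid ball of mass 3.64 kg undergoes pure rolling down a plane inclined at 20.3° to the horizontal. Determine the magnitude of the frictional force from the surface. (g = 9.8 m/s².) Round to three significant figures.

f ≈ 3.54 N

For this body I = (2/5)MR², i.e. k = I/(MR²) = 0.4.
Newton's second law down the slope: Mg sinθ − f = Ma. The torque equation fR = Iα (with α = a/R) gives f = kMa.
Combining, a = g sinθ/(1+k) and f = kMa = kMg sinθ/(1+k).
f = 0.4 × 3.64 × 9.8 × sin20.3° / 1.4 ≈ 3.54 N.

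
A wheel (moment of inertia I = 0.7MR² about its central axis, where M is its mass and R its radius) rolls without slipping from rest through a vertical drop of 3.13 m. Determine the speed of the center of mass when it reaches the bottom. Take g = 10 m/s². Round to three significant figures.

v ≈ 6.07 m/s

Here I = 0.7MR², so the shape factor k = I/(MR²) = 0.7.
Pure rolling means v = ωR; then KE = ½Mv² + ½I(v/R)² = ½(1+k)Mv² = (17/20)Mv².
Setting Mgh = (17/20)Mv² gives v = √(2gh/(1+k)) = √(2·10·3.13/1.7) ≈ 6.07 m/s.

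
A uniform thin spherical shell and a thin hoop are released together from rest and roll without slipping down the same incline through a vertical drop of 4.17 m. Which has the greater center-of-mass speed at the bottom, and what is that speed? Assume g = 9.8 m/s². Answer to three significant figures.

the uniform thin spherical shell, at v ≈ 7.00 m/s

For rolling without slipping, Mgh = ½(1+k)Mv² where k = I/(MR²), so v = √(2gh/(1+k)).
Uniform thin spherical shell: k = 2/3, giving v = √(2×9.8×4.17/1.667) = 7.003 m/s.
Thin hoop: k = 1, giving v = √(2×9.8×4.17/2) = 6.393 m/s.
The smaller k wins: the uniform thin spherical shell, at ≈ 7.00 m/s.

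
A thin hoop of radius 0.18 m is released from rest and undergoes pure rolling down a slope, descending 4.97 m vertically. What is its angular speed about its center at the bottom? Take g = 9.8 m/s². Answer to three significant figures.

For this body I = MR², i.e. k = I/(MR²) = 1.
Pure rolling means v = ωR; then KE = ½Mv² + ½I(v/R)² = ½(1+k)Mv² = Mv².
Energy conservation Mgh = ½(1+k)Mv² gives v = √(2gh/(1+k)) = √(2 × 9.8 × 4.97 / 2) = 6.979 m/s.
Then ω = v/R = 6.979 / 0.18 ≈ 38.8 rad/s.

ω ≈ 38.8 rad/s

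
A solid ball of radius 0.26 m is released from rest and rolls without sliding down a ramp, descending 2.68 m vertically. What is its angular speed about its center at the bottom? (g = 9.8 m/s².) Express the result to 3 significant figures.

Here I = (2/5)MR², so the shape factor k = I/(MR²) = 0.4.
The rolling condition ω = v/R makes the rotational term ½I(v/R)² = ½kMv², so KE_total = ½(1+k)Mv² = (7/10)Mv².
Energy conservation Mgh = ½(1+k)Mv² gives v = √(2gh/(1+k)) = √(2 × 9.8 × 2.68 / 1.4) = 6.125 m/s.
Then ω = v/R = 6.125 / 0.26 ≈ 23.6 rad/s.

ω ≈ 23.6 rad/s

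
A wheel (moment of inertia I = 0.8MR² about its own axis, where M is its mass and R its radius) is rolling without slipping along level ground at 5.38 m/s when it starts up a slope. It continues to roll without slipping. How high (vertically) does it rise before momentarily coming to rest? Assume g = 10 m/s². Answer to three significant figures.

h ≈ 2.60 m

The moment of inertia is 0.8MR², giving k ≡ I/(MR²) = 0.8.
Since it rolls without slipping, ω = v/R and KE = ½Mv² + ½Iω² = ½(1+k)Mv² = (9/10)Mv².
At the top the kinetic energy is zero, so (9/10)Mv₀² = Mgh.
Thus h = (1+k)v₀²/(2g) = 1.8 × 5.38² / (2 × 10) ≈ 2.60 m.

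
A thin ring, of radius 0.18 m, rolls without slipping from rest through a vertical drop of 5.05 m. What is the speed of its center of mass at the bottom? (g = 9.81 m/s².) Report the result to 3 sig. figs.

The moment of inertia is MR², giving k ≡ I/(MR²) = 1.
Pure rolling means v = ωR; then KE = ½Mv² + ½I(v/R)² = ½(1+k)Mv² = Mv².
Setting Mgh = Mv² gives v = √(2gh/(1+k)) = √(2·9.81·5.05/2) ≈ 7.04 m/s.

v ≈ 7.04 m/s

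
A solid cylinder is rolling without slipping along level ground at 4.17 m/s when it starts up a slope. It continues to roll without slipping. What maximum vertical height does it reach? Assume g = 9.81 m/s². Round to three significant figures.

The moment of inertia is (1/2)MR², giving k ≡ I/(MR²) = 0.5.
Pure rolling means v = ωR; then KE = ½Mv² + ½I(v/R)² = ½(1+k)Mv² = (3/4)Mv².
At the top the kinetic energy is zero, so (3/4)Mv₀² = Mgh.
Thus h = (1+k)v₀²/(2g) = 1.5 × 4.17² / (2 × 9.81) ≈ 1.33 m.

h ≈ 1.33 m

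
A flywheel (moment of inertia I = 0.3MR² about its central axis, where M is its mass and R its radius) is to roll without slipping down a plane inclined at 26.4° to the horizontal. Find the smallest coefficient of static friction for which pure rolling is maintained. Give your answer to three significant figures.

μ_min ≈ 0.115

Here I = 0.3MR², so the shape factor k = I/(MR²) = 0.3.
Translational: Mg sinθ − f = Ma. Rotational about the CM: fR = Iα = kMRa, so f = kMa.
These give a = g sinθ/(1+k) and the required friction f = kMg sinθ/(1+k).
The normal force is N = Mg cosθ, so μ_min = f/N = k tanθ/(1+k).
μ_min = 0.3 × tan26.4° / 1.3 ≈ 0.115.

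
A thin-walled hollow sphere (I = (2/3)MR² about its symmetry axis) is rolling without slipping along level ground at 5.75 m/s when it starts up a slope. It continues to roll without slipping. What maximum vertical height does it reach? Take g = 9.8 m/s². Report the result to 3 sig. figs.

h ≈ 2.81 m

The moment of inertia is (2/3)MR², giving k ≡ I/(MR²) = 2/3.
Rolling without slipping gives ω = v/R, so the total kinetic energy is ½Mv² + ½Iω² = ½(1+k)Mv² = (5/6)Mv².
All of this converts to potential energy at the highest point: (5/6)Mv₀² = Mgh.
Thus h = (1+k)v₀²/(2g) = 1.667 × 5.75² / (2 × 9.8) ≈ 2.81 m.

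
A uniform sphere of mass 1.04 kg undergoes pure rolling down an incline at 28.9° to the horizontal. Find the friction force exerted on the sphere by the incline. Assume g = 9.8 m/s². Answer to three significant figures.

f ≈ 1.41 N

Here I = (2/5)MR², so the shape factor k = I/(MR²) = 0.4.
Translational: Mg sinθ − f = Ma. Rotational about the CM: fR = Iα = kMRa, so f = kMa.
Combining, a = g sinθ/(1+k) and f = kMa = kMg sinθ/(1+k).
f = 0.4 × 1.04 × 9.8 × sin28.9° / 1.4 ≈ 1.41 N.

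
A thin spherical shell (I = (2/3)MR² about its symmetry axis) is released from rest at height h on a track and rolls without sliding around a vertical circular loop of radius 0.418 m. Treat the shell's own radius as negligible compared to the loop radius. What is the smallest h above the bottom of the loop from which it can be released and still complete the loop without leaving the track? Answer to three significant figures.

Here I = (2/3)MR², so the shape factor k = I/(MR²) = 2/3.
At the top of the loop, the minimum-contact condition is Mg = Mv_top²/r, so v_top² = gr.
With ω = v/R, the kinetic energy at speed v is ½(1+k)Mv² = (5/6)Mv².
Energy conservation from release (height h) to the top (height 2r): Mgh = Mg(2r) + (5/6)M·gr.
Thus h_min = 2r + (1+k)r/2 = r(2 + 1.667/2) = 0.418 × 2.833 ≈ 1.18 m.

h_min ≈ 1.18 m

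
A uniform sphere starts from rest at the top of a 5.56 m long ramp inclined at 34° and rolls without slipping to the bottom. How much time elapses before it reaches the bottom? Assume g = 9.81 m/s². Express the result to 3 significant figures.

t ≈ 1.68 s

The moment of inertia is (2/5)MR², giving k ≡ I/(MR²) = 0.4.
Translational: Mg sinθ − f = Ma. Rotational about the CM: fR = Iα = kMRa, so f = kMa.
Hence a = g sinθ/(1+k) = 9.81×sin34°/1.4 = 3.918 m/s².
With constant a from rest, t = √(2L/a) = √(2·5.56/3.918) ≈ 1.68 s.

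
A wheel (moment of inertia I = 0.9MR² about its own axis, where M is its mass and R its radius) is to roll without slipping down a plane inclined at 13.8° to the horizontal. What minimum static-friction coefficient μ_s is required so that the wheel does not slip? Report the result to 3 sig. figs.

The moment of inertia is 0.9MR², giving k ≡ I/(MR²) = 0.9.
Along the incline Mg sinθ − f = Ma, and torque about the center fR = Iα = kMR²(a/R) gives f = kMa.
These give a = g sinθ/(1+k) and the required friction f = kMg sinθ/(1+k).
With N = Mg cosθ, the no-slip condition f ≤ μN gives μ_min = f/N = k tanθ/(1+k).
μ_min = 0.9 × tan13.8° / 1.9 ≈ 0.116.

μ_min ≈ 0.116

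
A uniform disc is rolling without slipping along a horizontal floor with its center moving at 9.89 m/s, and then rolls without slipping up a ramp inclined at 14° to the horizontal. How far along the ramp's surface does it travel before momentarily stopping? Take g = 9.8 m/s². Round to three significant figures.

For this body I = (1/2)MR², i.e. k = I/(MR²) = 0.5.
Rolling without slipping gives ω = v/R, so the total kinetic energy is ½Mv² + ½Iω² = ½(1+k)Mv² = (3/4)Mv².
Setting this equal to Mgh gives the vertical rise h = (1+k)v₀²/(2g) = 1.5×9.89²/(2×9.8) = 7.486 m.
Along the incline, d = h/sinθ = 7.486/sin14° ≈ 30.9 m.

d ≈ 30.9 m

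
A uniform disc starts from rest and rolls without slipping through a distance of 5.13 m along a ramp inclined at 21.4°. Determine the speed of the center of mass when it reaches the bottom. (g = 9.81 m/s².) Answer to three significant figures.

With I = (1/2)MR², the ratio k = I/(MR²) is 0.5.
Since it rolls without slipping, ω = v/R and KE = ½Mv² + ½Iω² = ½(1+k)Mv² = (3/4)Mv².
The vertical drop is h = L sinθ = 5.13 × sin21.4° = 1.872 m.
Energy conservation: Mgh = (3/4)Mv², so v = √(2gh/(1+k)) = √(2 × 9.81 × 1.872 / 1.5) ≈ 4.95 m/s.

v ≈ 4.95 m/s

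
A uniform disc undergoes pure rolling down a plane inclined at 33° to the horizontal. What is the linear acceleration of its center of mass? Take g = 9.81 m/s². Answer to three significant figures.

The moment of inertia is (1/2)MR², giving k ≡ I/(MR²) = 0.5.
Along the incline Mg sinθ − f = Ma, and torque about the center fR = Iα = kMR²(a/R) gives f = kMa.
Eliminating f: Mg sinθ = (1+k)Ma, so a = g sinθ/(1+k) = 9.81 × sin33° / 1.5 ≈ 3.56 m/s².

a ≈ 3.56 m/s²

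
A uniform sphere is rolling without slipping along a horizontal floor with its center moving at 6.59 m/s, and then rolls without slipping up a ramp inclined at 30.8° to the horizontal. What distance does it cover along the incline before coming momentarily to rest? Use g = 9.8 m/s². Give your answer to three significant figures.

The moment of inertia is (2/5)MR², giving k ≡ I/(MR²) = 0.4.
Since it rolls without slipping, ω = v/R and KE = ½Mv² + ½Iω² = ½(1+k)Mv² = (7/10)Mv².
Setting this equal to Mgh gives the vertical rise h = (1+k)v₀²/(2g) = 1.4×6.59²/(2×9.8) = 3.102 m.
Along the incline, d = h/sinθ = 3.102/sin30.8° ≈ 6.06 m.

d ≈ 6.06 m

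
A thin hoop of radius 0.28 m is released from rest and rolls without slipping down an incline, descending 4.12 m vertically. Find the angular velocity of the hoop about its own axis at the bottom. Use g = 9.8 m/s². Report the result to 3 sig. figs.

With I = MR², the ratio k = I/(MR²) is 1.
Since it rolls without slipping, ω = v/R and KE = ½Mv² + ½Iω² = ½(1+k)Mv² = Mv².
Energy conservation Mgh = ½(1+k)Mv² gives v = √(2gh/(1+k)) = √(2 × 9.8 × 4.12 / 2) = 6.354 m/s.
Then ω = v/R = 6.354 / 0.28 ≈ 22.7 rad/s.

ω ≈ 22.7 rad/s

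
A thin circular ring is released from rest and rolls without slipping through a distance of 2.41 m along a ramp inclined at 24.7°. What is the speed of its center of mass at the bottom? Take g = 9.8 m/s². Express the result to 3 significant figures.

Here I = MR², so the shape factor k = I/(MR²) = 1.
Since it rolls without slipping, ω = v/R and KE = ½Mv² + ½Iω² = ½(1+k)Mv² = Mv².
The vertical drop is h = L sinθ = 2.41 × sin24.7° = 1.007 m.
Setting Mgh = Mv² gives v = √(2gh/(1+k)) = √(2·9.8·1.007/2) ≈ 3.14 m/s.

v ≈ 3.14 m/s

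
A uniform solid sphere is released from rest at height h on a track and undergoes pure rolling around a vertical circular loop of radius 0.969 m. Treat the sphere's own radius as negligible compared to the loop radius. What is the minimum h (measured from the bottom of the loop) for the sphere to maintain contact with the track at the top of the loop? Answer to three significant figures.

h_min ≈ 2.62 m

Here I = (2/5)MR², so the shape factor k = I/(MR²) = 0.4.
At the top of the loop, the minimum-contact condition is Mg = Mv_top²/r, so v_top² = gr.
With ω = v/R, the kinetic energy at speed v is ½(1+k)Mv² = (7/10)Mv².
Energy conservation from release (height h) to the top (height 2r): Mgh = Mg(2r) + (7/10)M·gr.
Thus h_min = 2r + (1+k)r/2 = r(2 + 1.4/2) = 0.969 × 2.7 ≈ 2.62 m.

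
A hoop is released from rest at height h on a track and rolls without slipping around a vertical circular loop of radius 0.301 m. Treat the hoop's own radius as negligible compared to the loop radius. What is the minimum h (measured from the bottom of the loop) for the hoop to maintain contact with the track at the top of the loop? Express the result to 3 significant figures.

h_min ≈ 0.903 m

With I = MR², the ratio k = I/(MR²) is 1.
At the top of the loop, the minimum-contact condition is Mg = Mv_top²/r, so v_top² = gr.
With ω = v/R, the kinetic energy at speed v is ½(1+k)Mv² = Mv².
Energy conservation from release (height h) to the top (height 2r): Mgh = Mg(2r) + M·gr.
Thus h_min = 2r + (1+k)r/2 = r(2 + 2/2) = 0.301 × 3 ≈ 0.903 m.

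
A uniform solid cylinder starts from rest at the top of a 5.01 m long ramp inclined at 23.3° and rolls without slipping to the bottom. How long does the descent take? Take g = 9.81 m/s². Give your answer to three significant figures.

Here I = (1/2)MR², so the shape factor k = I/(MR²) = 0.5.
Along the incline Mg sinθ − f = Ma, and torque about the center fR = Iα = kMR²(a/R) gives f = kMa.
Hence a = g sinθ/(1+k) = 9.81×sin23.3°/1.5 = 2.587 m/s².
With constant a from rest, t = √(2L/a) = √(2·5.01/2.587) ≈ 1.97 s.

t ≈ 1.97 s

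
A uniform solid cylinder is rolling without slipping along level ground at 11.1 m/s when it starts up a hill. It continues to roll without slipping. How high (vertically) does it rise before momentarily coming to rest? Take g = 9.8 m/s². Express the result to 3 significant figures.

With I = (1/2)MR², the ratio k = I/(MR²) is 0.5.
The rolling condition ω = v/R makes the rotational term ½I(v/R)² = ½kMv², so KE_total = ½(1+k)Mv² = (3/4)Mv².
At the top the kinetic energy is zero, so (3/4)Mv₀² = Mgh.
Thus h = (1+k)v₀²/(2g) = 1.5 × 11.1² / (2 × 9.8) ≈ 9.43 m.

h ≈ 9.43 m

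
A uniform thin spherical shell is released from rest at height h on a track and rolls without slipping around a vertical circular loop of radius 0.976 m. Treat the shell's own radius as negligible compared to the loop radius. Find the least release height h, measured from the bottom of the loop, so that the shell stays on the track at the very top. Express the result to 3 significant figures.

For this body I = (2/3)MR², i.e. k = I/(MR²) = 2/3.
At the top of the loop, the minimum-contact condition is Mg = Mv_top²/r, so v_top² = gr.
With ω = v/R, the kinetic energy at speed v is ½(1+k)Mv² = (5/6)Mv².
Energy conservation from release (height h) to the top (height 2r): Mgh = Mg(2r) + (5/6)M·gr.
Thus h_min = 2r + (1+k)r/2 = r(2 + 1.667/2) = 0.976 × 2.833 ≈ 2.77 m.

h_min ≈ 2.77 m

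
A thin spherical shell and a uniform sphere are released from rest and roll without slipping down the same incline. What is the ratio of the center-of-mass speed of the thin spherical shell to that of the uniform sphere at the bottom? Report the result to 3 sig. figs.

Each satisfies Mgh = ½(1+k)Mv² with k = I/(MR²), so v ∝ 1/√(1+k).
For the thin spherical shell k = 2/3; for the uniform sphere k = 0.4.
v₁/v₂ = √((1+k₂)/(1+k₁)) = √(1.4/1.667) ≈ 0.917.

v_ratio ≈ 0.917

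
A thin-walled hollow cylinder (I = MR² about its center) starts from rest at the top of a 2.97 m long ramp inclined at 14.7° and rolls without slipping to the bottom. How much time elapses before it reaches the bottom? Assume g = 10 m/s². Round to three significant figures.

Here I = MR², so the shape factor k = I/(MR²) = 1.
Translational: Mg sinθ − f = Ma. Rotational about the CM: fR = Iα = kMRa, so f = kMa.
Hence a = g sinθ/(1+k) = 10×sin14.7°/2 = 1.269 m/s².
Starting from rest, L = ½at², so t = √(2L/a) = √(2×2.97/1.269) ≈ 2.16 s.

t ≈ 2.16 s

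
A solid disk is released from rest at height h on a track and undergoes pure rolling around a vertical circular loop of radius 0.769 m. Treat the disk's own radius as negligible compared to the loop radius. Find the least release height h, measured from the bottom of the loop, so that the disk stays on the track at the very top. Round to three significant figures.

h_min ≈ 2.11 m

The moment of inertia is (1/2)MR², giving k ≡ I/(MR²) = 0.5.
At the top of the loop, the minimum-contact condition is Mg = Mv_top²/r, so v_top² = gr.
With ω = v/R, the kinetic energy at speed v is ½(1+k)Mv² = (3/4)Mv².
Energy conservation from release (height h) to the top (height 2r): Mgh = Mg(2r) + (3/4)M·gr.
Thus h_min = 2r + (1+k)r/2 = r(2 + 1.5/2) = 0.769 × 2.75 ≈ 2.11 m.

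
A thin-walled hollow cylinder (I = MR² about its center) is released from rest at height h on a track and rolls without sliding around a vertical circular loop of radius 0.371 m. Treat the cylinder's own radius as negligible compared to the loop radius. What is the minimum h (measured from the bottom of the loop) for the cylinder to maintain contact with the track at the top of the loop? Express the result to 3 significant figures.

h_min ≈ 1.11 m

With I = MR², the ratio k = I/(MR²) is 1.
At the top of the loop, the minimum-contact condition is Mg = Mv_top²/r, so v_top² = gr.
With ω = v/R, the kinetic energy at speed v is ½(1+k)Mv² = Mv².
Energy conservation from release (height h) to the top (height 2r): Mgh = Mg(2r) + M·gr.
Thus h_min = 2r + (1+k)r/2 = r(2 + 2/2) = 0.371 × 3 ≈ 1.11 m.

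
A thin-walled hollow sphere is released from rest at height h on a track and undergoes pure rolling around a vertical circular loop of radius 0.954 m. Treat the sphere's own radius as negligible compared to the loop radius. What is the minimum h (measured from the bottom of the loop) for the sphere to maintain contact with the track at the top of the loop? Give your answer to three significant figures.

Here I = (2/3)MR², so the shape factor k = I/(MR²) = 2/3.
At the top of the loop, the minimum-contact condition is Mg = Mv_top²/r, so v_top² = gr.
With ω = v/R, the kinetic energy at speed v is ½(1+k)Mv² = (5/6)Mv².
Energy conservation from release (height h) to the top (height 2r): Mgh = Mg(2r) + (5/6)M·gr.
Thus h_min = 2r + (1+k)r/2 = r(2 + 1.667/2) = 0.954 × 2.833 ≈ 2.70 m.

h_min ≈ 2.70 m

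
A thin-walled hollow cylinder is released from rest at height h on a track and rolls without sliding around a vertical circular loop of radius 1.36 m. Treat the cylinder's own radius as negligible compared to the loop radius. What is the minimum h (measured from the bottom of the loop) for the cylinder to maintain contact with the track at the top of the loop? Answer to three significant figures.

h_min ≈ 4.08 m

With I = MR², the ratio k = I/(MR²) is 1.
At the top of the loop, the minimum-contact condition is Mg = Mv_top²/r, so v_top² = gr.
With ω = v/R, the kinetic energy at speed v is ½(1+k)Mv² = Mv².
Energy conservation from release (height h) to the top (height 2r): Mgh = Mg(2r) + M·gr.
Thus h_min = 2r + (1+k)r/2 = r(2 + 2/2) = 1.36 × 3 ≈ 4.08 m.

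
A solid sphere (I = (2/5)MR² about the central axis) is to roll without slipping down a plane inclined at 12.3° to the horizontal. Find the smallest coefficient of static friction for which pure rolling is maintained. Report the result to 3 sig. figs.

Here I = (2/5)MR², so the shape factor k = I/(MR²) = 0.4.
Along the incline Mg sinθ − f = Ma, and torque about the center fR = Iα = kMR²(a/R) gives f = kMa.
These give a = g sinθ/(1+k) and the required friction f = kMg sinθ/(1+k).
The normal force is N = Mg cosθ, so μ_min = f/N = k tanθ/(1+k).
μ_min = 0.4 × tan12.3° / 1.4 ≈ 0.0623.

μ_min ≈ 0.0623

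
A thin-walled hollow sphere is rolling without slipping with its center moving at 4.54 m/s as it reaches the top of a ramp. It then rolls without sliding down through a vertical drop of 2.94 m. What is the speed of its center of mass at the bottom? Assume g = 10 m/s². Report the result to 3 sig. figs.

For this body I = (2/3)MR², i.e. k = I/(MR²) = 2/3.
Rolling without slipping gives ω = v/R, so the total kinetic energy is ½Mv² + ½Iω² = ½(1+k)Mv² = (5/6)Mv².
Energy conservation: (5/6)Mv₀² + Mgh = (5/6)Mv², so v² = v₀² + 2gh/(1+k).
v = √(4.54² + 2×10×2.94/1.667) = √55.89 ≈ 7.48 m/s.

v ≈ 7.48 m/s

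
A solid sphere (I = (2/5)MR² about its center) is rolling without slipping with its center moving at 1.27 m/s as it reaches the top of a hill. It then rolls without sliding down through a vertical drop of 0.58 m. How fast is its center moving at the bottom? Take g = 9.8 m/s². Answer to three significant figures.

v ≈ 3.12 m/s

Here I = (2/5)MR², so the shape factor k = I/(MR²) = 0.4.
Since it rolls without slipping, ω = v/R and KE = ½Mv² + ½Iω² = ½(1+k)Mv² = (7/10)Mv².
Energy conservation: (7/10)Mv₀² + Mgh = (7/10)Mv², so v² = v₀² + 2gh/(1+k).
v = √(1.27² + 2×9.8×0.58/1.4) = √9.733 ≈ 3.12 m/s.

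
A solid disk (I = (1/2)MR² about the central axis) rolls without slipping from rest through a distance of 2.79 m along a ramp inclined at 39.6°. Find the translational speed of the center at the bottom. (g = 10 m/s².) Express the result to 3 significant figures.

v ≈ 4.87 m/s

The moment of inertia is (1/2)MR², giving k ≡ I/(MR²) = 0.5.
Pure rolling means v = ωR; then KE = ½Mv² + ½I(v/R)² = ½(1+k)Mv² = (3/4)Mv².
The vertical drop is h = L sinθ = 2.79 × sin39.6° = 1.778 m.
Setting Mgh = (3/4)Mv² gives v = √(2gh/(1+k)) = √(2·10·1.778/1.5) ≈ 4.87 m/s.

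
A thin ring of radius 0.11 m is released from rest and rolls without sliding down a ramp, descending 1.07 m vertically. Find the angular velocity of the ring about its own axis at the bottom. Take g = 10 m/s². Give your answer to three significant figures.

ω ≈ 29.7 rad/s

Here I = MR², so the shape factor k = I/(MR²) = 1.
Rolling without slipping gives ω = v/R, so the total kinetic energy is ½Mv² + ½Iω² = ½(1+k)Mv² = Mv².
Energy conservation Mgh = ½(1+k)Mv² gives v = √(2gh/(1+k)) = √(2 × 10 × 1.07 / 2) = 3.271 m/s.
The angular speed follows from ω = v/R = 3.271/0.11 ≈ 29.7 rad/s.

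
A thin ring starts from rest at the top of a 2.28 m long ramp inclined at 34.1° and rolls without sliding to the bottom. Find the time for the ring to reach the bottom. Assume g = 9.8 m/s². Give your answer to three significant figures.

Here I = MR², so the shape factor k = I/(MR²) = 1.
Along the incline Mg sinθ − f = Ma, and torque about the center fR = Iα = kMR²(a/R) gives f = kMa.
Hence a = g sinθ/(1+k) = 9.8×sin34.1°/2 = 2.747 m/s².
Starting from rest, L = ½at², so t = √(2L/a) = √(2×2.28/2.747) ≈ 1.29 s.

t ≈ 1.29 s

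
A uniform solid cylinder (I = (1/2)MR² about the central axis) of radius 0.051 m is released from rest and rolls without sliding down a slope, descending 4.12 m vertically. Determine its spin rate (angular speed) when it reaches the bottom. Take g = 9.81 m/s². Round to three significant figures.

The moment of inertia is (1/2)MR², giving k ≡ I/(MR²) = 0.5.
The rolling condition ω = v/R makes the rotational term ½I(v/R)² = ½kMv², so KE_total = ½(1+k)Mv² = (3/4)Mv².
Energy conservation Mgh = ½(1+k)Mv² gives v = √(2gh/(1+k)) = √(2 × 9.81 × 4.12 / 1.5) = 7.341 m/s.
Then ω = v/R = 7.341 / 0.051 ≈ 144 rad/s.

ω ≈ 144 rad/s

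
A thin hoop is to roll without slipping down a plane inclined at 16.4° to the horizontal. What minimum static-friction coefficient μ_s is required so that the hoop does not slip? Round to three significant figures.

The moment of inertia is MR², giving k ≡ I/(MR²) = 1.
Newton's second law down the slope: Mg sinθ − f = Ma. The torque equation fR = Iα (with α = a/R) gives f = kMa.
These give a = g sinθ/(1+k) and the required friction f = kMg sinθ/(1+k).
The normal force is N = Mg cosθ, so μ_min = f/N = k tanθ/(1+k).
μ_min = 1 × tan16.4° / 2 ≈ 0.147.

μ_min ≈ 0.147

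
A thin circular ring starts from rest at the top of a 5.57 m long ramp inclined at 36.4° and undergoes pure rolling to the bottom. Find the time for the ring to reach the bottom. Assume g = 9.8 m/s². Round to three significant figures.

t ≈ 1.96 s

With I = MR², the ratio k = I/(MR²) is 1.
Along the incline Mg sinθ − f = Ma, and torque about the center fR = Iα = kMR²(a/R) gives f = kMa.
Hence a = g sinθ/(1+k) = 9.8×sin36.4°/2 = 2.908 m/s².
With constant a from rest, t = √(2L/a) = √(2·5.57/2.908) ≈ 1.96 s.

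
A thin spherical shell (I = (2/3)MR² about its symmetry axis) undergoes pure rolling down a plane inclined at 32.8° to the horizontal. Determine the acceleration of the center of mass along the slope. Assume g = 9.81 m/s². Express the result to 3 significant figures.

a ≈ 3.19 m/s²

Here I = (2/3)MR², so the shape factor k = I/(MR²) = 2/3.
Translational: Mg sinθ − f = Ma. Rotational about the CM: fR = Iα = kMRa, so f = kMa.
Eliminating f: Mg sinθ = (1+k)Ma, so a = g sinθ/(1+k) = 9.81 × sin32.8° / 1.667 ≈ 3.19 m/s².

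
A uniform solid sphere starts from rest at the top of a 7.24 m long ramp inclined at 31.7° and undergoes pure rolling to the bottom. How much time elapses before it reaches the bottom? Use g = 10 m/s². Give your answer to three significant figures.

t ≈ 1.96 s

With I = (2/5)MR², the ratio k = I/(MR²) is 0.4.
Translational: Mg sinθ − f = Ma. Rotational about the CM: fR = Iα = kMRa, so f = kMa.
Hence a = g sinθ/(1+k) = 10×sin31.7°/1.4 = 3.753 m/s².
With constant a from rest, t = √(2L/a) = √(2·7.24/3.753) ≈ 1.96 s.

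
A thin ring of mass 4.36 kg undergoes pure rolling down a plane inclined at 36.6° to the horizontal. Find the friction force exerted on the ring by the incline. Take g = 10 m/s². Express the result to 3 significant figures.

The moment of inertia is MR², giving k ≡ I/(MR²) = 1.
Along the incline Mg sinθ − f = Ma, and torque about the center fR = Iα = kMR²(a/R) gives f = kMa.
Combining, a = g sinθ/(1+k) and f = kMa = kMg sinθ/(1+k).
f = 1 × 4.36 × 10 × sin36.6° / 2 ≈ 13.0 N.

f ≈ 13.0 N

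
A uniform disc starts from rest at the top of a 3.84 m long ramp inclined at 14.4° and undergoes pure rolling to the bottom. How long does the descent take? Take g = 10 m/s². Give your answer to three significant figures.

t ≈ 2.15 s

The moment of inertia is (1/2)MR², giving k ≡ I/(MR²) = 0.5.
Translational: Mg sinθ − f = Ma. Rotational about the CM: fR = Iα = kMRa, so f = kMa.
Hence a = g sinθ/(1+k) = 10×sin14.4°/1.5 = 1.658 m/s².
Starting from rest, L = ½at², so t = √(2L/a) = √(2×3.84/1.658) ≈ 2.15 s.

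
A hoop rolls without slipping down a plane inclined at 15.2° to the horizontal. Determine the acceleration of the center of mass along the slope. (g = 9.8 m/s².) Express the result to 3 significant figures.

Here I = MR², so the shape factor k = I/(MR²) = 1.
Translational: Mg sinθ − f = Ma. Rotational about the CM: fR = Iα = kMRa, so f = kMa.
Eliminating f: Mg sinθ = (1+k)Ma, so a = g sinθ/(1+k) = 9.8 × sin15.2° / 2 ≈ 1.28 m/s².

a ≈ 1.28 m/s²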